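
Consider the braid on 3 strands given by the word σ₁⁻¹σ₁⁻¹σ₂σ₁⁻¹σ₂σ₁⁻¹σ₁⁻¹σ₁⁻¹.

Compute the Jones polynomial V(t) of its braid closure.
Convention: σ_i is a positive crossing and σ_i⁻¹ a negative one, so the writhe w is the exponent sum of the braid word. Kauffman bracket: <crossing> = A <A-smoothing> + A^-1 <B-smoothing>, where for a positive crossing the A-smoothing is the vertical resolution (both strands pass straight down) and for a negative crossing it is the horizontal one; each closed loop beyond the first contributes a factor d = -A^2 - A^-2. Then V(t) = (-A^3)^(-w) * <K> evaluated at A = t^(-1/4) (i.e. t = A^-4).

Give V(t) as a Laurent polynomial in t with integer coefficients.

Braid: s1^-1 s1^-1 s2 s1^-1 s2 s1^-1 s1^-1 s1^-1 on 3 strands, 8 crossings.
Writhe w = (#positive) - (#negative) = 2 - 6 = -4.
State-sum expansion of <K>. There are 2^8 = 256 states.
Smooth each crossing (0=||, 1=⌣⌢); contribution A^(Σ sign_k(1-2s_k)) * d^(L-1).
Tabulate the states by total A-exponent and number of loops L (A-exp: L × count):
  A^8: L=7 ×1
  A^6: L=6 ×8
  A^4: L=5 ×28
  A^2: L=4 ×55, L=6 ×1
  A^0: L=3 ×65, L=5 ×5
  A^-2: L=2 ×46, L=4 ×10
  A^-4: L=1 ×17, L=3 ×11
  A^-6: L=2 ×8
  A^-8: L=3 ×1
Each group contributes A^e * Σ count * d^(L-1):
Powers of d = -A^2 - A^-2: d^2 = A^4 + 2 + A^-4; d^3 = -A^6 - 3*A^2 - 3*A^-2 - A^-6; d^4 = A^8 + 4*A^4 + 6 + 4*A^-4 + A^-8; d^5 = -A^10 - 5*A^6 - 10*A^2 - 10*A^-2 - 5*A^-6 - A^-10; d^6 = A^12 + 6*A^8 + 15*A^4 + 20 + 15*A^-4 + 6*A^-8 + A^-12.
  A^8 * (d^6) = A^20 + 6*A^16 + 15*A^12 + 20*A^8 + 15*A^4 + 6 + A^-4
  A^6 * (8*d^5) = -8*A^16 - 40*A^12 - 80*A^8 - 80*A^4 - 40 - 8*A^-4
  A^4 * (28*d^4) = 28*A^12 + 112*A^8 + 168*A^4 + 112 + 28*A^-4
  A^2 * (55*d^3 + d^5) = -A^12 - 60*A^8 - 175*A^4 - 175 - 60*A^-4 - A^-8
  A^0 * (65*d^2 + 5*d^4) = 5*A^8 + 85*A^4 + 160 + 85*A^-4 + 5*A^-8
  A^-2 * (46*d + 10*d^3) = -10*A^4 - 76 - 76*A^-4 - 10*A^-8
  A^-4 * (17 + 11*d^2) = 11 + 39*A^-4 + 11*A^-8
  A^-6 * (8*d) = -8*A^-4 - 8*A^-8
  A^-8 * (d^2) = A^-4 + 2*A^-8 + A^-12
Summing the groups: <K> = A^20 - 2*A^16 + 2*A^12 - 3*A^8 + 3*A^4 - 2 + 2*A^-4 - A^-8 + A^-12
Normalise by the writhe: (-A^3)^(-w) = (-A^3)^(4) = A^12, so f(A) = A^12 * <K> = A^32 - 2*A^28 + 2*A^24 - 3*A^20 + 3*A^16 - 2*A^12 + 2*A^8 - A^4 + 1.
Substitute A = t^(-1/4), i.e. A^e → t^(-e/4): V(t) = 1 - t^-1 + 2*t^-2 - 2*t^-3 + 3*t^-4 - 3*t^-5 + 2*t^-6 - 2*t^-7 + t^-8

Answer: 1 - t^-1 + 2*t^-2 - 2*t^-3 + 3*t^-4 - 3*t^-5 + 2*t^-6 - 2*t^-7 + t^-8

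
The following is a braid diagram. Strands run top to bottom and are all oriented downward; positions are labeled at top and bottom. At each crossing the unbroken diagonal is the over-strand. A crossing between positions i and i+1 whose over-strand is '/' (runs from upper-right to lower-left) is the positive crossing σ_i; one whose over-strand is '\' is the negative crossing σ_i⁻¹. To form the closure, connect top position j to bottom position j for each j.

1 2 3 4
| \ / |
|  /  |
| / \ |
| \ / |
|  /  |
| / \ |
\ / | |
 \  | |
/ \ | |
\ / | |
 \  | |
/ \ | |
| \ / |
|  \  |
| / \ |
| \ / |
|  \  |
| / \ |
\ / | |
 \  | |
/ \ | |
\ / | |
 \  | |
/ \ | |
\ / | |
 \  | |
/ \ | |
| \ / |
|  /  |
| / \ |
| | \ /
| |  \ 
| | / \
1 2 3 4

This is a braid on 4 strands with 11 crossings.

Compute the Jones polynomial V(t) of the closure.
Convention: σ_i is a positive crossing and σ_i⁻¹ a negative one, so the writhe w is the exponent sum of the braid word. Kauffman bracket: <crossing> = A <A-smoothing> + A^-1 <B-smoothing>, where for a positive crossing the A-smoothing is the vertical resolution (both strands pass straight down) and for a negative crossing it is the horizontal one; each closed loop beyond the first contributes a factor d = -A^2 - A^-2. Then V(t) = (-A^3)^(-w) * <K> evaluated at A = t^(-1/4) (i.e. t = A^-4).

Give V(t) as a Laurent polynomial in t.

-1 + 3*t^-1 - 4*t^-2 + 6*t^-3 - 5*t^-4 + 5*t^-5 - 4*t^-6 + 2*t^-7 - t^-8

Derivation:
Reading the diagram top to bottom ('/'-over between positions i,i+1 = s_i, '\'-over = s_i^-1): braid word = s2 s2 s1^-1 s1^-1 s2^-1 s2^-1 s1^-1 s1^-1 s1^-1 s2 s3^-1.
The presented braid s2 s2 s1^-1 s1^-1 s2^-1 s2^-1 s1^-1 s1^-1 s1^-1 s2 s3^-1 on 4 strands reduces by inverse Markov moves (closure unchanged at each step):
  Destabilize: the word has the form β·s3^-1 where s3^-1 occurs only as the final letter (β ∈ B_3); drop it and the last strand → 3 strands.
Reduced to β = s2 s2 s1^-1 s1^-1 s2^-1 s2^-1 s1^-1 s1^-1 s1^-1 s2 on 3 strands, 10 crossings.
Compute on β:
Braid: s2 s2 s1^-1 s1^-1 s2^-1 s2^-1 s1^-1 s1^-1 s1^-1 s2 on 3 strands, 10 crossings.
Writhe w = (#positive) - (#negative) = 3 - 7 = -4.
Enumerate smoothing states for the bracket polynomial. There are 2^10 = 1024 states.
Smooth each crossing (0=||, 1=⌣⌢); contribution A^(Σ sign_k(1-2s_k)) * d^(L-1).
Tabulate the states by total A-exponent and number of loops L (A-exp: L × count):
  A^10: L=6 ×1
  A^8: L=5 ×10
  A^6: L=4 ×41, L=6 ×4
  A^4: L=3 ×87, L=5 ×32, L=7 ×1
  A^2: L=2 ×97, L=4 ×100, L=6 ×13
  A^0: L=1 ×46, L=3 ×152, L=5 ×52, L=7 ×2
  A^-2: L=2 ×103, L=4 ×96, L=6 ×11
  A^-4: L=1 ×15, L=3 ×79, L=5 ×26
  A^-6: L=2 ×18, L=4 ×26, L=6 ×1
  A^-8: L=3 ×8, L=5 ×2
  A^-10: L=4 ×1
Each group contributes A^e * Σ count * d^(L-1):
Powers of d = -A^2 - A^-2: d^2 = A^4 + 2 + A^-4; d^3 = -A^6 - 3*A^2 - 3*A^-2 - A^-6; d^4 = A^8 + 4*A^4 + 6 + 4*A^-4 + A^-8; d^5 = -A^10 - 5*A^6 - 10*A^2 - 10*A^-2 - 5*A^-6 - A^-10; d^6 = A^12 + 6*A^8 + 15*A^4 + 20 + 15*A^-4 + 6*A^-8 + A^-12.
  A^10 * (d^5) = -A^20 - 5*A^16 - 10*A^12 - 10*A^8 - 5*A^4 - 1
  A^8 * (10*d^4) = 10*A^16 + 40*A^12 + 60*A^8 + 40*A^4 + 10
  A^6 * (41*d^3 + 4*d^5) = -4*A^16 - 61*A^12 - 163*A^8 - 163*A^4 - 61 - 4*A^-4
  A^4 * (87*d^2 + 32*d^4 + d^6) = A^16 + 38*A^12 + 230*A^8 + 386*A^4 + 230 + 38*A^-4 + A^-8
  A^2 * (97*d + 100*d^3 + 13*d^5) = -13*A^12 - 165*A^8 - 527*A^4 - 527 - 165*A^-4 - 13*A^-8
  A^0 * (46 + 152*d^2 + 52*d^4 + 2*d^6) = 2*A^12 + 64*A^8 + 390*A^4 + 702 + 390*A^-4 + 64*A^-8 + 2*A^-12
  A^-2 * (103*d + 96*d^3 + 11*d^5) = -11*A^8 - 151*A^4 - 501 - 501*A^-4 - 151*A^-8 - 11*A^-12
  A^-4 * (15 + 79*d^2 + 26*d^4) = 26*A^4 + 183 + 329*A^-4 + 183*A^-8 + 26*A^-12
  A^-6 * (18*d + 26*d^3 + d^5) = -A^4 - 31 - 106*A^-4 - 106*A^-8 - 31*A^-12 - A^-16
  A^-8 * (8*d^2 + 2*d^4) = 2 + 16*A^-4 + 28*A^-8 + 16*A^-12 + 2*A^-16
  A^-10 * (d^3) = -A^-4 - 3*A^-8 - 3*A^-12 - A^-16
Summing the groups: <K> = -A^20 + 2*A^16 - 4*A^12 + 5*A^8 - 5*A^4 + 6 - 4*A^-4 + 3*A^-8 - A^-12
Normalise by the writhe: (-A^3)^(-w) = (-A^3)^(4) = A^12, so f(A) = A^12 * <K> = -A^32 + 2*A^28 - 4*A^24 + 5*A^20 - 5*A^16 + 6*A^12 - 4*A^8 + 3*A^4 - 1.
Substitute A = t^(-1/4), i.e. A^e → t^(-e/4): V(t) = -1 + 3*t^-1 - 4*t^-2 + 6*t^-3 - 5*t^-4 + 5*t^-5 - 4*t^-6 + 2*t^-7 - t^-8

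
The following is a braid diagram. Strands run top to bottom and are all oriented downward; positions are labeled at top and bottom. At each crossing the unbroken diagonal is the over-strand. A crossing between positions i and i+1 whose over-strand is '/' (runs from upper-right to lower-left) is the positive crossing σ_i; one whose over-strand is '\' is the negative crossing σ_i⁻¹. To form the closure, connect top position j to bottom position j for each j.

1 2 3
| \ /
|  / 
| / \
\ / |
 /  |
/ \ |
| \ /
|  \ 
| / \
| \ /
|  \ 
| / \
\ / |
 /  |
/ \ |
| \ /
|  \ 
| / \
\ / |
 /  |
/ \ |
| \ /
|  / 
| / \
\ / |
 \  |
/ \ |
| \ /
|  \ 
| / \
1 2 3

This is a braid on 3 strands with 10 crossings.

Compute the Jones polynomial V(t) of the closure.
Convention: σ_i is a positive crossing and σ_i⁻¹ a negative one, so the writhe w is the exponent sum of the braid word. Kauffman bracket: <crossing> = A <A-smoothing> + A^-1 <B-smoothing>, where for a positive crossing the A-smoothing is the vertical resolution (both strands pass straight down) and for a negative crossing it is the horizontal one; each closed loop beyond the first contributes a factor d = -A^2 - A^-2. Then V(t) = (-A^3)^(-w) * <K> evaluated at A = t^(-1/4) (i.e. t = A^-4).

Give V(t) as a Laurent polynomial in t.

t^2 - t + 1 - t^-1 + t^-2

Derivation:
Reading the diagram top to bottom ('/'-over between positions i,i+1 = s_i, '\'-over = s_i^-1): braid word = s2 s1 s2^-1 s2^-1 s1 s2^-1 s1 s2 s1^-1 s2^-1.
The presented braid s2 s1 s2^-1 s2^-1 s1 s2^-1 s1 s2 s1^-1 s2^-1 on 3 strands reduces by inverse Markov moves (closure unchanged at each step):
  Deconjugate: the word is γ·β·γ⁻¹ with γ = s2 (prefix) and γ⁻¹ = s2^-1 (suffix); strip both.
  Deconjugate: the word is γ·β·γ⁻¹ with γ = s1 (prefix) and γ⁻¹ = s1^-1 (suffix); strip both.
Reduced to β = s2^-1 s2^-1 s1 s2^-1 s1 s2 on 3 strands, 6 crossings.
Compute on β:
Braid: s2^-1 s2^-1 s1 s2^-1 s1 s2 on 3 strands, 6 crossings.
Writhe w = (#positive) - (#negative) = 3 - 3 = 0.
State-sum expansion of <K>. There are 2^6 = 64 states.
Smooth each crossing (0=||, 1=⌣⌢); contribution A^(Σ sign_k(1-2s_k)) * d^(L-1).
Tabulate the states by total A-exponent and number of loops L (A-exp: L × count):
  A^6: L=4 ×1
  A^4: L=3 ×5, L=5 ×1
  A^2: L=2 ×10, L=4 ×5
  A^0: L=1 ×8, L=3 ×12
  A^-2: L=2 ×14, L=4 ×1
  A^-4: L=1 ×3, L=3 ×3
  A^-6: L=2 ×1
Each group contributes A^e * Σ count * d^(L-1):
Powers of d = -A^2 - A^-2: d^2 = A^4 + 2 + A^-4; d^3 = -A^6 - 3*A^2 - 3*A^-2 - A^-6; d^4 = A^8 + 4*A^4 + 6 + 4*A^-4 + A^-8.
  A^6 * (d^3) = -A^12 - 3*A^8 - 3*A^4 - 1
  A^4 * (5*d^2 + d^4) = A^12 + 9*A^8 + 16*A^4 + 9 + A^-4
  A^2 * (10*d + 5*d^3) = -5*A^8 - 25*A^4 - 25 - 5*A^-4
  A^0 * (8 + 12*d^2) = 12*A^4 + 32 + 12*A^-4
  A^-2 * (14*d + d^3) = -A^4 - 17 - 17*A^-4 - A^-8
  A^-4 * (3 + 3*d^2) = 3 + 9*A^-4 + 3*A^-8
  A^-6 * (d) = -A^-4 - A^-8
Summing the groups: <K> = A^8 - A^4 + 1 - A^-4 + A^-8
Normalise by the writhe: (-A^3)^(-w) = (-A^3)^(0) = 1, so f(A) = 1 * <K> = A^8 - A^4 + 1 - A^-4 + A^-8.
Substitute A = t^(-1/4), i.e. A^e → t^(-e/4): V(t) = t^2 - t + 1 - t^-1 + t^-2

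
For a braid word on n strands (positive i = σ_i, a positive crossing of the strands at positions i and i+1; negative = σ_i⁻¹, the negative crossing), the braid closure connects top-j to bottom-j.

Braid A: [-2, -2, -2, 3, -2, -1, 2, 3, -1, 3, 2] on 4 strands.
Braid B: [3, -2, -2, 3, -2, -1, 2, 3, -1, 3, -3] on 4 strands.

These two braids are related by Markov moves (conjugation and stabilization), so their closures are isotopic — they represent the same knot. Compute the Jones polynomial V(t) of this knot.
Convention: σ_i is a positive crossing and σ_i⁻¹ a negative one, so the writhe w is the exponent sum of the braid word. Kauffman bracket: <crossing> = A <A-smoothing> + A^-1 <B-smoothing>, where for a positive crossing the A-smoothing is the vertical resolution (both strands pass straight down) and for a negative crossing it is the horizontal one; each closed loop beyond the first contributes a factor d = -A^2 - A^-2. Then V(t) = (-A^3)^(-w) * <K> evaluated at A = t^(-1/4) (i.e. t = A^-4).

Markov-equivalent braids have isotopic closures, hence identical knot invariants. Strip the Markov moves from each word to reach a common short braid β, then compute V(t) once on β.
Braid A: s2^-1 s2^-1 s2^-1 s3 s2^-1 s1^-1 s2 s3 s1^-1 s3 s2 on 4 strands reduces by inverse Markov moves (closure unchanged at each step):
  Deconjugate: the word is γ·β·γ⁻¹ with γ = s2^-1 (prefix) and γ⁻¹ = s2 (suffix); strip both.
Reduced to β = s2^-1 s2^-1 s3 s2^-1 s1^-1 s2 s3 s1^-1 s3 on 4 strands, 9 crossings.
Braid B: s3 s2^-1 s2^-1 s3 s2^-1 s1^-1 s2 s3 s1^-1 s3 s3^-1 on 4 strands reduces by inverse Markov moves (closure unchanged at each step):
  Deconjugate: the word is γ·β·γ⁻¹ with γ = s3 (prefix) and γ⁻¹ = s3^-1 (suffix); strip both.
Reduced to β = s2^-1 s2^-1 s3 s2^-1 s1^-1 s2 s3 s1^-1 s3 on 4 strands, 9 crossings.
Both give the same β = s2^-1 s2^-1 s3 s2^-1 s1^-1 s2 s3 s1^-1 s3 on 4 strands, so one state sum suffices:
Braid: s2^-1 s2^-1 s3 s2^-1 s1^-1 s2 s3 s1^-1 s3 on 4 strands, 9 crossings.
Writhe w = (#positive) - (#negative) = 4 - 5 = -1.
Enumerate smoothing states for the bracket polynomial. There are 2^9 = 512 states.
For each crossing: s=0 is the vertical smoothing, s=1 horizontal. Crossing k contributes A^(sign_k * (1 - 2*s_k)); loop factor d = -A^2 - A^-2.
Tabulate the states by total A-exponent and number of loops L (A-exp: L × count):
  A^9: L=5 ×1
  A^7: L=4 ×9
  A^5: L=3 ×32, L=5 ×4
  A^3: L=2 ×55, L=4 ×28, L=6 ×1
  A^1: L=1 ×39, L=3 ×77, L=5 ×10
  A^-1: L=2 ×87, L=4 ×38, L=6 ×1
  A^-3: L=1 ×14, L=3 ×64, L=5 ×6
  A^-5: L=2 ×17, L=4 ×19
  A^-7: L=3 ×7, L=5 ×2
  A^-9: L=4 ×1
Each group contributes A^e * Σ count * d^(L-1):
Powers of d = -A^2 - A^-2: d^2 = A^4 + 2 + A^-4; d^3 = -A^6 - 3*A^2 - 3*A^-2 - A^-6; d^4 = A^8 + 4*A^4 + 6 + 4*A^-4 + A^-8; d^5 = -A^10 - 5*A^6 - 10*A^2 - 10*A^-2 - 5*A^-6 - A^-10.
  A^9 * (d^4) = A^17 + 4*A^13 + 6*A^9 + 4*A^5 + A
  A^7 * (9*d^3) = -9*A^13 - 27*A^9 - 27*A^5 - 9*A
  A^5 * (32*d^2 + 4*d^4) = 4*A^13 + 48*A^9 + 88*A^5 + 48*A + 4*A^-3
  A^3 * (55*d + 28*d^3 + d^5) = -A^13 - 33*A^9 - 149*A^5 - 149*A - 33*A^-3 - A^-7
  A^1 * (39 + 77*d^2 + 10*d^4) = 10*A^9 + 117*A^5 + 253*A + 117*A^-3 + 10*A^-7
  A^-1 * (87*d + 38*d^3 + d^5) = -A^9 - 43*A^5 - 211*A - 211*A^-3 - 43*A^-7 - A^-11
  A^-3 * (14 + 64*d^2 + 6*d^4) = 6*A^5 + 88*A + 178*A^-3 + 88*A^-7 + 6*A^-11
  A^-5 * (17*d + 19*d^3) = -19*A - 74*A^-3 - 74*A^-7 - 19*A^-11
  A^-7 * (7*d^2 + 2*d^4) = 2*A + 15*A^-3 + 26*A^-7 + 15*A^-11 + 2*A^-15
  A^-9 * (d^3) = -A^-3 - 3*A^-7 - 3*A^-11 - A^-15
Summing the groups: <K> = A^17 - 2*A^13 + 3*A^9 - 4*A^5 + 4*A - 5*A^-3 + 3*A^-7 - 2*A^-11 + A^-15
Normalise by the writhe: (-A^3)^(-w) = (-A^3)^(1) = -A^3, so f(A) = -A^3 * <K> = -A^20 + 2*A^16 - 3*A^12 + 4*A^8 - 4*A^4 + 5 - 3*A^-4 + 2*A^-8 - A^-12.
Substitute A = t^(-1/4), i.e. A^e → t^(-e/4): V(t) = -t^3 + 2*t^2 - 3*t + 5 - 4*t^-1 + 4*t^-2 - 3*t^-3 + 2*t^-4 - t^-5

Answer: -t^3 + 2*t^2 - 3*t + 5 - 4*t^-1 + 4*t^-2 - 3*t^-3 + 2*t^-4 - t^-5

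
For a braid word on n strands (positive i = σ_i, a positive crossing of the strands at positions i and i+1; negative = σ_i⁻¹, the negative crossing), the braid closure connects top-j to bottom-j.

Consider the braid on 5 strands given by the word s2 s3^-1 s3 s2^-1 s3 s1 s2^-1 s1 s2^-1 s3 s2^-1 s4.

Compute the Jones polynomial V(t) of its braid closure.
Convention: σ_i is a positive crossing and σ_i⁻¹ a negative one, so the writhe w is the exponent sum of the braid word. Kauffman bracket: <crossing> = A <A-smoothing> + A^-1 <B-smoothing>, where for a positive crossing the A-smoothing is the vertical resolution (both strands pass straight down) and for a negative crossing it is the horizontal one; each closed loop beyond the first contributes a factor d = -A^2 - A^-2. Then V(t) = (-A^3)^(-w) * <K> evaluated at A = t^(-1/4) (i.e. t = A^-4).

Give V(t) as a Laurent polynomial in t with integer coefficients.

The presented braid s2 s3^-1 s3 s2^-1 s3 s1 s2^-1 s1 s2^-1 s3 s2^-1 s4 on 5 strands reduces by inverse Markov moves (closure unchanged at each step):
  Destabilize: the word has the form β·s4 where s4 occurs only as the final letter (β ∈ B_4); drop it and the last strand → 4 strands.
  Deconjugate: the word is γ·β·γ⁻¹ with γ = s2 s3^-1 (prefix) and γ⁻¹ = s3 s2^-1 (suffix); strip both.
Reduced to β = s3 s2^-1 s3 s1 s2^-1 s1 s2^-1 on 4 strands, 7 crossings.
Compute on β:
Braid: s3 s2^-1 s3 s1 s2^-1 s1 s2^-1 on 4 strands, 7 crossings.
Writhe w = (#positive) - (#negative) = 4 - 3 = 1.
Enumerate smoothing states for the bracket polynomial. There are 2^7 = 128 states.
Each crossing splits two ways (0=vertical, 1=horizontal). The state's weight is A^(#A-smoothings - #B-smoothings) * d^(loops - 1).
Tabulate the states by total A-exponent and number of loops L (A-exp: L × count):
  A^7: L=5 ×1
  A^5: L=4 ×7
  A^3: L=3 ×21
  A^1: L=2 ×32, L=4 ×3
  A^-1: L=1 ×21, L=3 ×14
  A^-3: L=2 ×19, L=4 ×2
  A^-5: L=3 ×7
  A^-7: L=4 ×1
Each group contributes A^e * Σ count * d^(L-1):
Powers of d = -A^2 - A^-2: d^2 = A^4 + 2 + A^-4; d^3 = -A^6 - 3*A^2 - 3*A^-2 - A^-6; d^4 = A^8 + 4*A^4 + 6 + 4*A^-4 + A^-8.
  A^7 * (d^4) = A^15 + 4*A^11 + 6*A^7 + 4*A^3 + A^-1
  A^5 * (7*d^3) = -7*A^11 - 21*A^7 - 21*A^3 - 7*A^-1
  A^3 * (21*d^2) = 21*A^7 + 42*A^3 + 21*A^-1
  A^1 * (32*d + 3*d^3) = -3*A^7 - 41*A^3 - 41*A^-1 - 3*A^-5
  A^-1 * (21 + 14*d^2) = 14*A^3 + 49*A^-1 + 14*A^-5
  A^-3 * (19*d + 2*d^3) = -2*A^3 - 25*A^-1 - 25*A^-5 - 2*A^-9
  A^-5 * (7*d^2) = 7*A^-1 + 14*A^-5 + 7*A^-9
  A^-7 * (d^3) = -A^-1 - 3*A^-5 - 3*A^-9 - A^-13
Summing the groups: <K> = A^15 - 3*A^11 + 3*A^7 - 4*A^3 + 4*A^-1 - 3*A^-5 + 2*A^-9 - A^-13
Normalise by the writhe: (-A^3)^(-w) = (-A^3)^(-1) = -A^-3, so f(A) = -A^-3 * <K> = -A^12 + 3*A^8 - 3*A^4 + 4 - 4*A^-4 + 3*A^-8 - 2*A^-12 + A^-16.
Substitute A = t^(-1/4), i.e. A^e → t^(-e/4): V(t) = t^4 - 2*t^3 + 3*t^2 - 4*t + 4 - 3*t^-1 + 3*t^-2 - t^-3

Answer: t^4 - 2*t^3 + 3*t^2 - 4*t + 4 - 3*t^-1 + 3*t^-2 - t^-3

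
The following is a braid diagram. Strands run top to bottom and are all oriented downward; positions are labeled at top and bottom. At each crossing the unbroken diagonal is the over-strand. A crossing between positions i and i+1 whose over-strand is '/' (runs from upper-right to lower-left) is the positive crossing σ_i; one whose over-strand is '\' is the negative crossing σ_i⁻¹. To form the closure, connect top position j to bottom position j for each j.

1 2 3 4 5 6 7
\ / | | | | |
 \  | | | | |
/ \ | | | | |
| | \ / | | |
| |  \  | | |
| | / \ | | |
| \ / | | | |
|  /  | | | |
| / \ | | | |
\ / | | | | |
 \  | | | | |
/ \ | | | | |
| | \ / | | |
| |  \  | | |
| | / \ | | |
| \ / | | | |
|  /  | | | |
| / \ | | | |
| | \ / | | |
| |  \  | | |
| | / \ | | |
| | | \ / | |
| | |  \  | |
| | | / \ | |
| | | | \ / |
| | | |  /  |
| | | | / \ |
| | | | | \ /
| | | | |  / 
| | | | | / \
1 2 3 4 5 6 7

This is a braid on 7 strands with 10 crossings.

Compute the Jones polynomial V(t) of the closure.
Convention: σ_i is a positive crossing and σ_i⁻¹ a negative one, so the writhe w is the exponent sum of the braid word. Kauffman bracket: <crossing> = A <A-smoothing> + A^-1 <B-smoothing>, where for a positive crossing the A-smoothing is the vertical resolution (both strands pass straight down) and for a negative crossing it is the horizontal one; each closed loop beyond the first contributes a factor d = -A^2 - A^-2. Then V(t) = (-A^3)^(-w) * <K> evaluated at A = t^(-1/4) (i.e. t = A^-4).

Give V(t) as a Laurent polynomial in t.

t - 2 + 3*t^-1 - 3*t^-2 + 4*t^-3 - 3*t^-4 + 2*t^-5 - t^-6

Derivation:
Reading the diagram top to bottom ('/'-over between positions i,i+1 = s_i, '\'-over = s_i^-1): braid word = s1^-1 s3^-1 s2 s1^-1 s3^-1 s2 s3^-1 s4^-1 s5 s6.
The presented braid s1^-1 s3^-1 s2 s1^-1 s3^-1 s2 s3^-1 s4^-1 s5 s6 on 7 strands reduces by inverse Markov moves (closure unchanged at each step):
  Destabilize: the word has the form β·s6 where s6 occurs only as the final letter (β ∈ B_6); drop it and the last strand → 6 strands.
  Destabilize: the word has the form β·s5 where s5 occurs only as the final letter (β ∈ B_5); drop it and the last strand → 5 strands.
  Destabilize: the word has the form β·s4^-1 where s4^-1 occurs only as the final letter (β ∈ B_4); drop it and the last strand → 4 strands.
Reduced to β = s1^-1 s3^-1 s2 s1^-1 s3^-1 s2 s3^-1 on 4 strands, 7 crossings.
Compute on β:
Braid: s1^-1 s3^-1 s2 s1^-1 s3^-1 s2 s3^-1 on 4 strands, 7 crossings.
Writhe w = (#positive) - (#negative) = 2 - 5 = -3.
State-sum expansion of <K>. There are 2^7 = 128 states.
Each crossing splits two ways (0=vertical, 1=horizontal). The state's weight is A^(#A-smoothings - #B-smoothings) * d^(loops - 1).
Tabulate the states by total A-exponent and number of loops L (A-exp: L × count):
  A^7: L=5 ×1
  A^5: L=4 ×7
  A^3: L=3 ×20, L=5 ×1
  A^1: L=2 ×29, L=4 ×6
  A^-1: L=1 ×19, L=3 ×16
  A^-3: L=2 ×19, L=4 ×2
  A^-5: L=3 ×7
  A^-7: L=4 ×1
Each group contributes A^e * Σ count * d^(L-1):
Powers of d = -A^2 - A^-2: d^2 = A^4 + 2 + A^-4; d^3 = -A^6 - 3*A^2 - 3*A^-2 - A^-6; d^4 = A^8 + 4*A^4 + 6 + 4*A^-4 + A^-8.
  A^7 * (d^4) = A^15 + 4*A^11 + 6*A^7 + 4*A^3 + A^-1
  A^5 * (7*d^3) = -7*A^11 - 21*A^7 - 21*A^3 - 7*A^-1
  A^3 * (20*d^2 + d^4) = A^11 + 24*A^7 + 46*A^3 + 24*A^-1 + A^-5
  A^1 * (29*d + 6*d^3) = -6*A^7 - 47*A^3 - 47*A^-1 - 6*A^-5
  A^-1 * (19 + 16*d^2) = 16*A^3 + 51*A^-1 + 16*A^-5
  A^-3 * (19*d + 2*d^3) = -2*A^3 - 25*A^-1 - 25*A^-5 - 2*A^-9
  A^-5 * (7*d^2) = 7*A^-1 + 14*A^-5 + 7*A^-9
  A^-7 * (d^3) = -A^-1 - 3*A^-5 - 3*A^-9 - A^-13
Summing the groups: <K> = A^15 - 2*A^11 + 3*A^7 - 4*A^3 + 3*A^-1 - 3*A^-5 + 2*A^-9 - A^-13
Normalise by the writhe: (-A^3)^(-w) = (-A^3)^(3) = -A^9, so f(A) = -A^9 * <K> = -A^24 + 2*A^20 - 3*A^16 + 4*A^12 - 3*A^8 + 3*A^4 - 2 + A^-4.
Substitute A = t^(-1/4), i.e. A^e → t^(-e/4): V(t) = t - 2 + 3*t^-1 - 3*t^-2 + 4*t^-3 - 3*t^-4 + 2*t^-5 - t^-6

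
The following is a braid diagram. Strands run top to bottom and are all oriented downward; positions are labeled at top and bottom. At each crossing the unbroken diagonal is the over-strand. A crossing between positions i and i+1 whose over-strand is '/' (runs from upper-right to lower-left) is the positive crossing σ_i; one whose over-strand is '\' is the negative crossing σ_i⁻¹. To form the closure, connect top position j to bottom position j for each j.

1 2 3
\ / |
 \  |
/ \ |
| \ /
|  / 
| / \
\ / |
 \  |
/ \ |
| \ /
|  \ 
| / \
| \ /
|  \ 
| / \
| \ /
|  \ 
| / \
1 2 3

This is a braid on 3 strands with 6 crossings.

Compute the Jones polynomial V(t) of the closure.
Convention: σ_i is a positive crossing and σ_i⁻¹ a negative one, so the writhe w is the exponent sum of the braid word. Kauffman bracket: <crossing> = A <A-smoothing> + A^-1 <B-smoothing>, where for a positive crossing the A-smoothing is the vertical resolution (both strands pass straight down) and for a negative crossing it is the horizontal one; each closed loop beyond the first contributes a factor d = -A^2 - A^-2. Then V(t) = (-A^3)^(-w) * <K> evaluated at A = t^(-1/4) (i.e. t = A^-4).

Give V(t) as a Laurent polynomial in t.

t^-1 - t^-2 + 2*t^-3 - t^-4 + t^-5 - t^-6

Derivation:
Reading the diagram top to bottom ('/'-over between positions i,i+1 = s_i, '\'-over = s_i^-1): braid word = s1^-1 s2 s1^-1 s2^-1 s2^-1 s2^-1.
Braid: s1^-1 s2 s1^-1 s2^-1 s2^-1 s2^-1 on 3 strands, 6 crossings.
Writhe w = (#positive) - (#negative) = 1 - 5 = -4.
Enumerate smoothing states for the bracket polynomial. There are 2^6 = 64 states.
Each crossing splits two ways (0=vertical, 1=horizontal). The state's weight is A^(#A-smoothings - #B-smoothings) * d^(loops - 1).
Tabulate the states by total A-exponent and number of loops L (A-exp: L × count):
  A^6: L=4 ×1
  A^4: L=3 ×6
  A^2: L=2 ×12, L=4 ×3
  A^0: L=1 ×9, L=3 ×10, L=5 ×1
  A^-2: L=2 ×12, L=4 ×3
  A^-4: L=1 ×2, L=3 ×4
  A^-6: L=2 ×1
Each group contributes A^e * Σ count * d^(L-1):
Powers of d = -A^2 - A^-2: d^2 = A^4 + 2 + A^-4; d^3 = -A^6 - 3*A^2 - 3*A^-2 - A^-6; d^4 = A^8 + 4*A^4 + 6 + 4*A^-4 + A^-8.
  A^6 * (d^3) = -A^12 - 3*A^8 - 3*A^4 - 1
  A^4 * (6*d^2) = 6*A^8 + 12*A^4 + 6
  A^2 * (12*d + 3*d^3) = -3*A^8 - 21*A^4 - 21 - 3*A^-4
  A^0 * (9 + 10*d^2 + d^4) = A^8 + 14*A^4 + 35 + 14*A^-4 + A^-8
  A^-2 * (12*d + 3*d^3) = -3*A^4 - 21 - 21*A^-4 - 3*A^-8
  A^-4 * (2 + 4*d^2) = 4 + 10*A^-4 + 4*A^-8
  A^-6 * (d) = -A^-4 - A^-8
Summing the groups: <K> = -A^12 + A^8 - A^4 + 2 - A^-4 + A^-8
Normalise by the writhe: (-A^3)^(-w) = (-A^3)^(4) = A^12, so f(A) = A^12 * <K> = -A^24 + A^20 - A^16 + 2*A^12 - A^8 + A^4.
Substitute A = t^(-1/4), i.e. A^e → t^(-e/4): V(t) = t^-1 - t^-2 + 2*t^-3 - t^-4 + t^-5 - t^-6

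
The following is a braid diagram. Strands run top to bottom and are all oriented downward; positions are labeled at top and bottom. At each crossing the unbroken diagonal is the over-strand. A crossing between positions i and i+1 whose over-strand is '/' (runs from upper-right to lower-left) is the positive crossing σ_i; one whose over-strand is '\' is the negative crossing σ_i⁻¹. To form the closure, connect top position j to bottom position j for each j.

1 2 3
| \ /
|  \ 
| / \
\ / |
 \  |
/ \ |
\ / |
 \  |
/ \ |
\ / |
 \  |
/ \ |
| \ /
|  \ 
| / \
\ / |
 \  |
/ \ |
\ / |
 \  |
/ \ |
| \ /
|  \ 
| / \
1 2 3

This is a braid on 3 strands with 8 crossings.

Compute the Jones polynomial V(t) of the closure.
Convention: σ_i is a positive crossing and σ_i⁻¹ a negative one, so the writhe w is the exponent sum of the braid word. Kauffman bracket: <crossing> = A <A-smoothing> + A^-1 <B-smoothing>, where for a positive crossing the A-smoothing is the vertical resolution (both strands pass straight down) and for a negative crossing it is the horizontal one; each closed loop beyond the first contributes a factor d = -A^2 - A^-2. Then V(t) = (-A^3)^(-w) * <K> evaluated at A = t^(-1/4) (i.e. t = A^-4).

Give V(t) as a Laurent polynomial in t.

t^-3 + t^-5 - t^-8

Derivation:
Reading the diagram top to bottom ('/'-over between positions i,i+1 = s_i, '\'-over = s_i^-1): braid word = s2^-1 s1^-1 s1^-1 s1^-1 s2^-1 s1^-1 s1^-1 s2^-1.
Braid: s2^-1 s1^-1 s1^-1 s1^-1 s2^-1 s1^-1 s1^-1 s2^-1 on 3 strands, 8 crossings.
Writhe w = (#positive) - (#negative) = 0 - 8 = -8.
Computing the Kauffman bracket via state sum. There are 2^8 = 256 states.
Each crossing splits two ways (0=vertical, 1=horizontal). The state's weight is A^(#A-smoothings - #B-smoothings) * d^(loops - 1).
Tabulate the states by total A-exponent and number of loops L (A-exp: L × count):
  A^8: L=5 ×1
  A^6: L=4 ×7, L=6 ×1
  A^4: L=3 ×19, L=5 ×9
  A^2: L=2 ×24, L=4 ×31, L=6 ×1
  A^0: L=1 ×12, L=3 ×53, L=5 ×5
  A^-2: L=2 ×45, L=4 ×11
  A^-4: L=1 ×15, L=3 ×13
  A^-6: L=2 ×8
  A^-8: L=3 ×1
Each group contributes A^e * Σ count * d^(L-1):
Powers of d = -A^2 - A^-2: d^2 = A^4 + 2 + A^-4; d^3 = -A^6 - 3*A^2 - 3*A^-2 - A^-6; d^4 = A^8 + 4*A^4 + 6 + 4*A^-4 + A^-8; d^5 = -A^10 - 5*A^6 - 10*A^2 - 10*A^-2 - 5*A^-6 - A^-10.
  A^8 * (d^4) = A^16 + 4*A^12 + 6*A^8 + 4*A^4 + 1
  A^6 * (7*d^3 + d^5) = -A^16 - 12*A^12 - 31*A^8 - 31*A^4 - 12 - A^-4
  A^4 * (19*d^2 + 9*d^4) = 9*A^12 + 55*A^8 + 92*A^4 + 55 + 9*A^-4
  A^2 * (24*d + 31*d^3 + d^5) = -A^12 - 36*A^8 - 127*A^4 - 127 - 36*A^-4 - A^-8
  A^0 * (12 + 53*d^2 + 5*d^4) = 5*A^8 + 73*A^4 + 148 + 73*A^-4 + 5*A^-8
  A^-2 * (45*d + 11*d^3) = -11*A^4 - 78 - 78*A^-4 - 11*A^-8
  A^-4 * (15 + 13*d^2) = 13 + 41*A^-4 + 13*A^-8
  A^-6 * (8*d) = -8*A^-4 - 8*A^-8
  A^-8 * (d^2) = A^-4 + 2*A^-8 + A^-12
Summing the groups: <K> = -A^8 + A^-4 + A^-12
Normalise by the writhe: (-A^3)^(-w) = (-A^3)^(8) = A^24, so f(A) = A^24 * <K> = -A^32 + A^20 + A^12.
Substitute A = t^(-1/4), i.e. A^e → t^(-e/4): V(t) = t^-3 + t^-5 - t^-8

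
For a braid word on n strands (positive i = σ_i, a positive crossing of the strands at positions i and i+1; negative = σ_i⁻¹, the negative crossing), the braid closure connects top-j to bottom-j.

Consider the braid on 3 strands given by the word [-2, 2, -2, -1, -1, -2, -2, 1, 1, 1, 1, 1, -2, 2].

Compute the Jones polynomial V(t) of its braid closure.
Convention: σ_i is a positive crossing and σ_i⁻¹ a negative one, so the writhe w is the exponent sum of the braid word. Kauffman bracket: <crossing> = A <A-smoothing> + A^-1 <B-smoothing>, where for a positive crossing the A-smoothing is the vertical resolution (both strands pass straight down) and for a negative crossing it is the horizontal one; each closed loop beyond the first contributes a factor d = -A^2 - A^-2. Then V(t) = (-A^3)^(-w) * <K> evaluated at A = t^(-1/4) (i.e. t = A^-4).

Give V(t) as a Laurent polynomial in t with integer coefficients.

-t^4 + t^3 - t^2 + 2*t - 1 + 2*t^-1 - t^-2 + t^-3 - t^-4

Derivation:
The presented braid s2^-1 s2 s2^-1 s1^-1 s1^-1 s2^-1 s2^-1 s1 s1 s1 s1 s1 s2^-1 s2 on 3 strands reduces by inverse Markov moves (closure unchanged at each step):
  Deconjugate: the word is γ·β·γ⁻¹ with γ = s2^-1 s2 (prefix) and γ⁻¹ = s2^-1 s2 (suffix); strip both.
Reduced to β = s2^-1 s1^-1 s1^-1 s2^-1 s2^-1 s1 s1 s1 s1 s1 on 3 strands, 10 crossings.
Compute on β:
Braid: s2^-1 s1^-1 s1^-1 s2^-1 s2^-1 s1 s1 s1 s1 s1 on 3 strands, 10 crossings.
Writhe w = (#positive) - (#negative) = 5 - 5 = 0.
Computing the Kauffman bracket via state sum. There are 2^10 = 1024 states.
For each crossing: s=0 is the vertical smoothing, s=1 horizontal. Crossing k contributes A^(sign_k * (1 - 2*s_k)); loop factor d = -A^2 - A^-2.
Tabulate the states by total A-exponent and number of loops L (A-exp: L × count):
  A^10: L=4 ×1
  A^8: L=3 ×10
  A^6: L=2 ×29, L=4 ×16
  A^4: L=1 ×26, L=3 ×74, L=5 ×20
  A^2: L=2 ×90, L=4 ×105, L=6 ×15
  A^0: L=1 ×15, L=3 ×141, L=5 ×90, L=7 ×6
  A^-2: L=2 ×35, L=4 ×130, L=6 ×44, L=8 ×1
  A^-4: L=3 ×40, L=5 ×69, L=7 ×11
  A^-6: L=4 ×25, L=6 ×19, L=8 ×1
  A^-8: L=5 ×8, L=7 ×2
  A^-10: L=6 ×1
Each group contributes A^e * Σ count * d^(L-1):
Powers of d = -A^2 - A^-2: d^2 = A^4 + 2 + A^-4; d^3 = -A^6 - 3*A^2 - 3*A^-2 - A^-6; d^4 = A^8 + 4*A^4 + 6 + 4*A^-4 + A^-8; d^5 = -A^10 - 5*A^6 - 10*A^2 - 10*A^-2 - 5*A^-6 - A^-10; d^6 = A^12 + 6*A^8 + 15*A^4 + 20 + 15*A^-4 + 6*A^-8 + A^-12; d^7 = -A^14 - 7*A^10 - 21*A^6 - 35*A^2 - 35*A^-2 - 21*A^-6 - 7*A^-10 - A^-14.
  A^10 * (d^3) = -A^16 - 3*A^12 - 3*A^8 - A^4
  A^8 * (10*d^2) = 10*A^12 + 20*A^8 + 10*A^4
  A^6 * (29*d + 16*d^3) = -16*A^12 - 77*A^8 - 77*A^4 - 16
  A^4 * (26 + 74*d^2 + 20*d^4) = 20*A^12 + 154*A^8 + 294*A^4 + 154 + 20*A^-4
  A^2 * (90*d + 105*d^3 + 15*d^5) = -15*A^12 - 180*A^8 - 555*A^4 - 555 - 180*A^-4 - 15*A^-8
  A^0 * (15 + 141*d^2 + 90*d^4 + 6*d^6) = 6*A^12 + 126*A^8 + 591*A^4 + 957 + 591*A^-4 + 126*A^-8 + 6*A^-12
  A^-2 * (35*d + 130*d^3 + 44*d^5 + d^7) = -A^12 - 51*A^8 - 371*A^4 - 900 - 900*A^-4 - 371*A^-8 - 51*A^-12 - A^-16
  A^-4 * (40*d^2 + 69*d^4 + 11*d^6) = 11*A^8 + 135*A^4 + 481 + 714*A^-4 + 481*A^-8 + 135*A^-12 + 11*A^-16
  A^-6 * (25*d^3 + 19*d^5 + d^7) = -A^8 - 26*A^4 - 141 - 300*A^-4 - 300*A^-8 - 141*A^-12 - 26*A^-16 - A^-20
  A^-8 * (8*d^4 + 2*d^6) = 2*A^4 + 20 + 62*A^-4 + 88*A^-8 + 62*A^-12 + 20*A^-16 + 2*A^-20
  A^-10 * (d^5) = -1 - 5*A^-4 - 10*A^-8 - 10*A^-12 - 5*A^-16 - A^-20
Summing the groups: <K> = -A^16 + A^12 - A^8 + 2*A^4 - 1 + 2*A^-4 - A^-8 + A^-12 - A^-16
Normalise by the writhe: (-A^3)^(-w) = (-A^3)^(0) = 1, so f(A) = 1 * <K> = -A^16 + A^12 - A^8 + 2*A^4 - 1 + 2*A^-4 - A^-8 + A^-12 - A^-16.
Substitute A = t^(-1/4), i.e. A^e → t^(-e/4): V(t) = -t^4 + t^3 - t^2 + 2*t - 1 + 2*t^-1 - t^-2 + t^-3 - t^-4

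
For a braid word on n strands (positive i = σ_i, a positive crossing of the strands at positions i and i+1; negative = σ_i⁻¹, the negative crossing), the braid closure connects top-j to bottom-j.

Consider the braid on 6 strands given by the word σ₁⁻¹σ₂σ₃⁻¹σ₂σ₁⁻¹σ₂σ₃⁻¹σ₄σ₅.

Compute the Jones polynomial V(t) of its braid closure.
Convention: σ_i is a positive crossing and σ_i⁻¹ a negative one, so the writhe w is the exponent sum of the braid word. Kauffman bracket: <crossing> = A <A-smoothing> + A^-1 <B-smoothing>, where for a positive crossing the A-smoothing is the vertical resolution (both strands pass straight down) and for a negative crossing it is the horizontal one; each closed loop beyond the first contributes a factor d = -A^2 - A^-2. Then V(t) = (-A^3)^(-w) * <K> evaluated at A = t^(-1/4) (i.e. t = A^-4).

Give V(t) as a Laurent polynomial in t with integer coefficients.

-t^3 + 3*t^2 - 3*t + 4 - 4*t^-1 + 3*t^-2 - 2*t^-3 + t^-4

Derivation:
The presented braid s1^-1 s2 s3^-1 s2 s1^-1 s2 s3^-1 s4 s5 on 6 strands reduces by inverse Markov moves (closure unchanged at each step):
  Destabilize: the word has the form β·s5 where s5 occurs only as the final letter (β ∈ B_5); drop it and the last strand → 5 strands.
  Destabilize: the word has the form β·s4 where s4 occurs only as the final letter (β ∈ B_4); drop it and the last strand → 4 strands.
Reduced to β = s1^-1 s2 s3^-1 s2 s1^-1 s2 s3^-1 on 4 strands, 7 crossings.
Compute on β:
Braid: s1^-1 s2 s3^-1 s2 s1^-1 s2 s3^-1 on 4 strands, 7 crossings.
Writhe w = (#positive) - (#negative) = 3 - 4 = -1.
Enumerate smoothing states for the bracket polynomial. There are 2^7 = 128 states.
Each crossing splits two ways (0=vertical, 1=horizontal). The state's weight is A^(#A-smoothings - #B-smoothings) * d^(loops - 1).
Tabulate the states by total A-exponent and number of loops L (A-exp: L × count):
  A^7: L=4 ×1
  A^5: L=3 ×7
  A^3: L=2 ×19, L=4 ×2
  A^1: L=1 ×21, L=3 ×14
  A^-1: L=2 ×32, L=4 ×3
  A^-3: L=3 ×21
  A^-5: L=4 ×7
  A^-7: L=5 ×1
Each group contributes A^e * Σ count * d^(L-1):
Powers of d = -A^2 - A^-2: d^2 = A^4 + 2 + A^-4; d^3 = -A^6 - 3*A^2 - 3*A^-2 - A^-6; d^4 = A^8 + 4*A^4 + 6 + 4*A^-4 + A^-8.
  A^7 * (d^3) = -A^13 - 3*A^9 - 3*A^5 - A
  A^5 * (7*d^2) = 7*A^9 + 14*A^5 + 7*A
  A^3 * (19*d + 2*d^3) = -2*A^9 - 25*A^5 - 25*A - 2*A^-3
  A^1 * (21 + 14*d^2) = 14*A^5 + 49*A + 14*A^-3
  A^-1 * (32*d + 3*d^3) = -3*A^5 - 41*A - 41*A^-3 - 3*A^-7
  A^-3 * (21*d^2) = 21*A + 42*A^-3 + 21*A^-7
  A^-5 * (7*d^3) = -7*A - 21*A^-3 - 21*A^-7 - 7*A^-11
  A^-7 * (d^4) = A + 4*A^-3 + 6*A^-7 + 4*A^-11 + A^-15
Summing the groups: <K> = -A^13 + 2*A^9 - 3*A^5 + 4*A - 4*A^-3 + 3*A^-7 - 3*A^-11 + A^-15
Normalise by the writhe: (-A^3)^(-w) = (-A^3)^(1) = -A^3, so f(A) = -A^3 * <K> = A^16 - 2*A^12 + 3*A^8 - 4*A^4 + 4 - 3*A^-4 + 3*A^-8 - A^-12.
Substitute A = t^(-1/4), i.e. A^e → t^(-e/4): V(t) = -t^3 + 3*t^2 - 3*t + 4 - 4*t^-1 + 3*t^-2 - 2*t^-3 + t^-4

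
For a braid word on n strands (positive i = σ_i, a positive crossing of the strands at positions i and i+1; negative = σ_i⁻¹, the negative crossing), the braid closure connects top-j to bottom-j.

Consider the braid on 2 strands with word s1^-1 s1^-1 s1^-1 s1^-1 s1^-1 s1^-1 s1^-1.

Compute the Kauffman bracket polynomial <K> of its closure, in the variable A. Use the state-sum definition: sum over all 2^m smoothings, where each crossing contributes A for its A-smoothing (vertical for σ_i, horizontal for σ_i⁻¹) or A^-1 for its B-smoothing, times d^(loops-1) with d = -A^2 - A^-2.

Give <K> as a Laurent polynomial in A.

A^19 - A^15 + A^11 - A^7 + A^3 - A^-1 - A^-9

Derivation:
Braid: s1^-1 s1^-1 s1^-1 s1^-1 s1^-1 s1^-1 s1^-1 on 2 strands, 7 crossings.
Writhe w = (#positive) - (#negative) = 0 - 7 = -7.
State-sum expansion of <K>. There are 2^7 = 128 states.
Smooth each crossing (0=||, 1=⌣⌢); contribution A^(Σ sign_k(1-2s_k)) * d^(L-1).
Tabulate the states by total A-exponent and number of loops L (A-exp: L × count):
  A^7: L=7 ×1
  A^5: L=6 ×7
  A^3: L=5 ×21
  A^1: L=4 ×35
  A^-1: L=3 ×35
  A^-3: L=2 ×21
  A^-5: L=1 ×7
  A^-7: L=2 ×1
Each group contributes A^e * Σ count * d^(L-1):
Powers of d = -A^2 - A^-2: d^2 = A^4 + 2 + A^-4; d^3 = -A^6 - 3*A^2 - 3*A^-2 - A^-6; d^4 = A^8 + 4*A^4 + 6 + 4*A^-4 + A^-8; d^5 = -A^10 - 5*A^6 - 10*A^2 - 10*A^-2 - 5*A^-6 - A^-10; d^6 = A^12 + 6*A^8 + 15*A^4 + 20 + 15*A^-4 + 6*A^-8 + A^-12.
  A^7 * (d^6) = A^19 + 6*A^15 + 15*A^11 + 20*A^7 + 15*A^3 + 6*A^-1 + A^-5
  A^5 * (7*d^5) = -7*A^15 - 35*A^11 - 70*A^7 - 70*A^3 - 35*A^-1 - 7*A^-5
  A^3 * (21*d^4) = 21*A^11 + 84*A^7 + 126*A^3 + 84*A^-1 + 21*A^-5
  A^1 * (35*d^3) = -35*A^7 - 105*A^3 - 105*A^-1 - 35*A^-5
  A^-1 * (35*d^2) = 35*A^3 + 70*A^-1 + 35*A^-5
  A^-3 * (21*d) = -21*A^-1 - 21*A^-5
  A^-5 * (7) = 7*A^-5
  A^-7 * (d) = -A^-5 - A^-9
Summing the groups: <K> = A^19 - A^15 + A^11 - A^7 + A^3 - A^-1 - A^-9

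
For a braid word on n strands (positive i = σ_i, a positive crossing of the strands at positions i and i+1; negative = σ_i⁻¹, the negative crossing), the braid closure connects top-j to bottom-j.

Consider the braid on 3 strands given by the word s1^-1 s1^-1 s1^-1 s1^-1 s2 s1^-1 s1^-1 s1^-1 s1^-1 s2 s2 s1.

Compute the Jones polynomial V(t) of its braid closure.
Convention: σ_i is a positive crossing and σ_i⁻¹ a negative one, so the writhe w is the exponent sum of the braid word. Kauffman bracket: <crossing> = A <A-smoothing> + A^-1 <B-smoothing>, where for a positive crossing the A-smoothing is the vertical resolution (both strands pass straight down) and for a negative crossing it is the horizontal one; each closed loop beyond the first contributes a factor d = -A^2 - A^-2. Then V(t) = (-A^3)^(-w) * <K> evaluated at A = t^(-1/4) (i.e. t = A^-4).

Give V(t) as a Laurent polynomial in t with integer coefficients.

-t + 2 - 3*t^-1 + 6*t^-2 - 6*t^-3 + 7*t^-4 - 7*t^-5 + 6*t^-6 - 4*t^-7 + 2*t^-8 - t^-9

Derivation:
The presented braid s1^-1 s1^-1 s1^-1 s1^-1 s2 s1^-1 s1^-1 s1^-1 s1^-1 s2 s2 s1 on 3 strands reduces by inverse Markov moves (closure unchanged at each step):
  Deconjugate: the word is γ·β·γ⁻¹ with γ = s1^-1 (prefix) and γ⁻¹ = s1 (suffix); strip both.
Reduced to β = s1^-1 s1^-1 s1^-1 s2 s1^-1 s1^-1 s1^-1 s1^-1 s2 s2 on 3 strands, 10 crossings.
Compute on β:
Braid: s1^-1 s1^-1 s1^-1 s2 s1^-1 s1^-1 s1^-1 s1^-1 s2 s2 on 3 strands, 10 crossings.
Writhe w = (#positive) - (#negative) = 3 - 7 = -4.
Computing the Kauffman bracket via state sum. There are 2^10 = 1024 states.
Smooth each crossing (0=||, 1=⌣⌢); contribution A^(Σ sign_k(1-2s_k)) * d^(L-1).
Tabulate the states by total A-exponent and number of loops L (A-exp: L × count):
  A^10: L=8 ×1
  A^8: L=7 ×10
  A^6: L=6 ×44, L=8 ×1
  A^4: L=5 ×112, L=7 ×8
  A^2: L=4 ×182, L=6 ×28
  A^0: L=3 ×194, L=5 ×58
  A^-2: L=2 ×130, L=4 ×79, L=6 ×1
  A^-4: L=1 ×45, L=3 ×70, L=5 ×5
  A^-6: L=2 ×36, L=4 ×9
  A^-8: L=3 ×10
  A^-10: L=4 ×1
Each group contributes A^e * Σ count * d^(L-1):
Powers of d = -A^2 - A^-2: d^2 = A^4 + 2 + A^-4; d^3 = -A^6 - 3*A^2 - 3*A^-2 - A^-6; d^4 = A^8 + 4*A^4 + 6 + 4*A^-4 + A^-8; d^5 = -A^10 - 5*A^6 - 10*A^2 - 10*A^-2 - 5*A^-6 - A^-10; d^6 = A^12 + 6*A^8 + 15*A^4 + 20 + 15*A^-4 + 6*A^-8 + A^-12; d^7 = -A^14 - 7*A^10 - 21*A^6 - 35*A^2 - 35*A^-2 - 21*A^-6 - 7*A^-10 - A^-14.
  A^10 * (d^7) = -A^24 - 7*A^20 - 21*A^16 - 35*A^12 - 35*A^8 - 21*A^4 - 7 - A^-4
  A^8 * (10*d^6) = 10*A^20 + 60*A^16 + 150*A^12 + 200*A^8 + 150*A^4 + 60 + 10*A^-4
  A^6 * (44*d^5 + d^7) = -A^20 - 51*A^16 - 241*A^12 - 475*A^8 - 475*A^4 - 241 - 51*A^-4 - A^-8
  A^4 * (112*d^4 + 8*d^6) = 8*A^16 + 160*A^12 + 568*A^8 + 832*A^4 + 568 + 160*A^-4 + 8*A^-8
  A^2 * (182*d^3 + 28*d^5) = -28*A^12 - 322*A^8 - 826*A^4 - 826 - 322*A^-4 - 28*A^-8
  A^0 * (194*d^2 + 58*d^4) = 58*A^8 + 426*A^4 + 736 + 426*A^-4 + 58*A^-8
  A^-2 * (130*d + 79*d^3 + d^5) = -A^8 - 84*A^4 - 377 - 377*A^-4 - 84*A^-8 - A^-12
  A^-4 * (45 + 70*d^2 + 5*d^4) = 5*A^4 + 90 + 215*A^-4 + 90*A^-8 + 5*A^-12
  A^-6 * (36*d + 9*d^3) = -9 - 63*A^-4 - 63*A^-8 - 9*A^-12
  A^-8 * (10*d^2) = 10*A^-4 + 20*A^-8 + 10*A^-12
  A^-10 * (d^3) = -A^-4 - 3*A^-8 - 3*A^-12 - A^-16
Summing the groups: <K> = -A^24 + 2*A^20 - 4*A^16 + 6*A^12 - 7*A^8 + 7*A^4 - 6 + 6*A^-4 - 3*A^-8 + 2*A^-12 - A^-16
Normalise by the writhe: (-A^3)^(-w) = (-A^3)^(4) = A^12, so f(A) = A^12 * <K> = -A^36 + 2*A^32 - 4*A^28 + 6*A^24 - 7*A^20 + 7*A^16 - 6*A^12 + 6*A^8 - 3*A^4 + 2 - A^-4.
Substitute A = t^(-1/4), i.e. A^e → t^(-e/4): V(t) = -t + 2 - 3*t^-1 + 6*t^-2 - 6*t^-3 + 7*t^-4 - 7*t^-5 + 6*t^-6 - 4*t^-7 + 2*t^-8 - t^-9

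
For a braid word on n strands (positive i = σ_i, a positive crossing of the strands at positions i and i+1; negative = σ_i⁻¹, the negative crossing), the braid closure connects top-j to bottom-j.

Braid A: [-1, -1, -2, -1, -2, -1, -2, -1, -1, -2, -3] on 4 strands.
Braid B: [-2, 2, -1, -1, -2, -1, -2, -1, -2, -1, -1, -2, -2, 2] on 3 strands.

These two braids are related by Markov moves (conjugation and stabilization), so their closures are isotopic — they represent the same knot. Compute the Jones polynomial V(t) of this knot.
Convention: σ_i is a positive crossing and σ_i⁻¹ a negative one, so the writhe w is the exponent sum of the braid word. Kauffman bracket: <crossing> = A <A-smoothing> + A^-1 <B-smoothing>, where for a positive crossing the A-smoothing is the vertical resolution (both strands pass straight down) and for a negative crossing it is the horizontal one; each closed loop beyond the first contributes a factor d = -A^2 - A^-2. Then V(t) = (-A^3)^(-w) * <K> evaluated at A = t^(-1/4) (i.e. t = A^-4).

t^-4 + t^-6 - t^-10

Derivation:
Markov-equivalent braids have isotopic closures, hence identical knot invariants. Strip the Markov moves from each word to reach a common short braid β, then compute V(t) once on β.
Braid A: s1^-1 s1^-1 s2^-1 s1^-1 s2^-1 s1^-1 s2^-1 s1^-1 s1^-1 s2^-1 s3^-1 on 4 strands reduces by inverse Markov moves (closure unchanged at each step):
  Destabilize: the word has the form β·s3^-1 where s3^-1 occurs only as the final letter (β ∈ B_3); drop it and the last strand → 3 strands.
Reduced to β = s1^-1 s1^-1 s2^-1 s1^-1 s2^-1 s1^-1 s2^-1 s1^-1 s1^-1 s2^-1 on 3 strands, 10 crossings.
Braid B: s2^-1 s2 s1^-1 s1^-1 s2^-1 s1^-1 s2^-1 s1^-1 s2^-1 s1^-1 s1^-1 s2^-1 s2^-1 s2 on 3 strands reduces by inverse Markov moves (closure unchanged at each step):
  Deconjugate: the word is γ·β·γ⁻¹ with γ = s2^-1 s2 (prefix) and γ⁻¹ = s2^-1 s2 (suffix); strip both.
Reduced to β = s1^-1 s1^-1 s2^-1 s1^-1 s2^-1 s1^-1 s2^-1 s1^-1 s1^-1 s2^-1 on 3 strands, 10 crossings.
Both give the same β = s1^-1 s1^-1 s2^-1 s1^-1 s2^-1 s1^-1 s2^-1 s1^-1 s1^-1 s2^-1 on 3 strands, so one state sum suffices:
Braid: s1^-1 s1^-1 s2^-1 s1^-1 s2^-1 s1^-1 s2^-1 s1^-1 s1^-1 s2^-1 on 3 strands, 10 crossings.
Writhe w = (#positive) - (#negative) = 0 - 10 = -10.
Enumerate smoothing states for the bracket polynomial. There are 2^10 = 1024 states.
Smooth each crossing (0=||, 1=⌣⌢); contribution A^(Σ sign_k(1-2s_k)) * d^(L-1).
Tabulate the states by total A-exponent and number of loops L (A-exp: L × count):
  A^10: L=3 ×1
  A^8: L=2 ×4, L=4 ×6
  A^6: L=1 ×4, L=3 ×30, L=5 ×11
  A^4: L=2 ×48, L=4 ×65, L=6 ×7
  A^2: L=1 ×24, L=3 ×140, L=5 ×45, L=7 ×1
  A^0: L=2 ×129, L=4 ×117, L=6 ×6
  A^-2: L=1 ×43, L=3 ×151, L=5 ×16
  A^-4: L=2 ×96, L=4 ×24
  A^-6: L=1 ×24, L=3 ×21
  A^-8: L=2 ×10
  A^-10: L=3 ×1
Each group contributes A^e * Σ count * d^(L-1):
Powers of d = -A^2 - A^-2: d^2 = A^4 + 2 + A^-4; d^3 = -A^6 - 3*A^2 - 3*A^-2 - A^-6; d^4 = A^8 + 4*A^4 + 6 + 4*A^-4 + A^-8; d^5 = -A^10 - 5*A^6 - 10*A^2 - 10*A^-2 - 5*A^-6 - A^-10; d^6 = A^12 + 6*A^8 + 15*A^4 + 20 + 15*A^-4 + 6*A^-8 + A^-12.
  A^10 * (d^2) = A^14 + 2*A^10 + A^6
  A^8 * (4*d + 6*d^3) = -6*A^14 - 22*A^10 - 22*A^6 - 6*A^2
  A^6 * (4 + 30*d^2 + 11*d^4) = 11*A^14 + 74*A^10 + 130*A^6 + 74*A^2 + 11*A^-2
  A^4 * (48*d + 65*d^3 + 7*d^5) = -7*A^14 - 100*A^10 - 313*A^6 - 313*A^2 - 100*A^-2 - 7*A^-6
  A^2 * (24 + 140*d^2 + 45*d^4 + d^6) = A^14 + 51*A^10 + 335*A^6 + 594*A^2 + 335*A^-2 + 51*A^-6 + A^-10
  A^0 * (129*d + 117*d^3 + 6*d^5) = -6*A^10 - 147*A^6 - 540*A^2 - 540*A^-2 - 147*A^-6 - 6*A^-10
  A^-2 * (43 + 151*d^2 + 16*d^4) = 16*A^6 + 215*A^2 + 441*A^-2 + 215*A^-6 + 16*A^-10
  A^-4 * (96*d + 24*d^3) = -24*A^2 - 168*A^-2 - 168*A^-6 - 24*A^-10
  A^-6 * (24 + 21*d^2) = 21*A^-2 + 66*A^-6 + 21*A^-10
  A^-8 * (10*d) = -10*A^-6 - 10*A^-10
  A^-10 * (d^2) = A^-6 + 2*A^-10 + A^-14
Summing the groups: <K> = -A^10 + A^-6 + A^-14
Normalise by the writhe: (-A^3)^(-w) = (-A^3)^(10) = A^30, so f(A) = A^30 * <K> = -A^40 + A^24 + A^16.
Substitute A = t^(-1/4), i.e. A^e → t^(-e/4): V(t) = t^-4 + t^-6 - t^-10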